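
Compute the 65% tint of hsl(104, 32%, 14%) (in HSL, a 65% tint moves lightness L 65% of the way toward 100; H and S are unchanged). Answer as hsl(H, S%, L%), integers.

L moves 65% from 14 toward 100: 14 + 55.9 = 69.9 → 70.
H and S are unchanged.

hsl(104, 32%, 70%)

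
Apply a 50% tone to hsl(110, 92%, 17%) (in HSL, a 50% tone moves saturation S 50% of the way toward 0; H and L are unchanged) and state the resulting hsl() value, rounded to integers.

S moves 50% from 92 toward 0: 92 − 46 = 46 → 46.
H and L are unchanged.

hsl(110, 46%, 17%)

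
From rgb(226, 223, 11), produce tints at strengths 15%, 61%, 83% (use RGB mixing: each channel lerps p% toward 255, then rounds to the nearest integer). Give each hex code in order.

15%: (226 + 4.35 = 230.35→230, 223 + 4.8 = 227.8→228, 11 + 36.6 = 47.6→48) → #E6E430
61%: (226 + 17.69 = 243.69→244, 223 + 19.52 = 242.52→243, 11 + 148.84 = 159.84→160) → #F4F3A0
83%: (226 + 24.07 = 250.07→250, 223 + 26.56 = 249.56→250, 11 + 202.52 = 213.52→214) → #FAFAD6

#E6E430, #F4F3A0, #FAFAD6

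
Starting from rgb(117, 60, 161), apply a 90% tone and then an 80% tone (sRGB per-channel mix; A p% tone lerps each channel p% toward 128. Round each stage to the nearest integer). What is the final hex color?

#807F81

Lerp each channel 90% toward 128:
  R: 117 + 0.9×(128−117) = 117 + 9.9 = 126.9 → 127
  G: 60 + 0.9×(128−60) = 60 + 61.2 = 121.2 → 121
  B: 161 − 29.7 = 131.3 → 131
After the tone: rgb(127, 121, 131) = #7F7983.
Per channel, c → c + 0.8(128 − c):
  R: 127 + 0.8×(128−127) = 127 + 0.8 = 127.8 → 128
  G: 121 + 0.8×(128−121) = 121 + 5.6 = 126.6 → 127
  B: 131 + 0.8×(128−131) = 131 − 2.4 = 128.6 → 129
rgb(128, 127, 129) = #807F81.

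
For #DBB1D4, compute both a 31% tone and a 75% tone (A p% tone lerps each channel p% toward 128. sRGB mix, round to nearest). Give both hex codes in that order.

#BFA2BA, #978C95

#DBB1D4 is rgb(219, 177, 212).
31% tone:
  R: 219 − 28.21 = 190.79 → 191
  G: 177 − 15.19 = 161.81 → 162
  B: 212 + 0.31×(128−212) = 212 − 26.04 = 185.96 → 186
  → #BFA2BA
75% tone:
  R: 219 + 0.75×(128−219) = 219 − 68.25 = 150.75 → 151
  G: 177 − 36.75 = 140.25 → 140
  B: 212 + 0.75×(128−212) = 212 − 63 = 149 → 149
  → #978C95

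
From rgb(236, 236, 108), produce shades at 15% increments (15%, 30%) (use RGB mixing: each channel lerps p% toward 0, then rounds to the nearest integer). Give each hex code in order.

15%: (236 − 35.4 = 200.6→201, 236 − 35.4 = 200.6→201, 108 − 16.2 = 91.8→92) → #c9c95c
30%: (236 − 70.8 = 165.2→165, 236 − 70.8 = 165.2→165, 108 − 32.4 = 75.6→76) → #a5a54c

#c9c95c, #a5a54c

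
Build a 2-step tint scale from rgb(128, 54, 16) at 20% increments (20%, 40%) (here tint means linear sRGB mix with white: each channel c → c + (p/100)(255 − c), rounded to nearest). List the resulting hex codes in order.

20%: (128 + 25.4 = 153.4→153, 54 + 40.2 = 94.2→94, 16 + 47.8 = 63.8→64) → #995e40
40%: (128 + 50.8 = 178.8→179, 54 + 80.4 = 134.4→134, 16 + 95.6 = 111.6→112) → #b38670

#995e40, #b38670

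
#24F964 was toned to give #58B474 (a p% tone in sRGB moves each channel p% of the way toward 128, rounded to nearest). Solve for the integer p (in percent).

57%

#24F964 is rgb(36, 249, 100); #58B474 is rgb(88, 180, 116).
On the G channel (widest range): 180 ≈ 249 + (p/100)(128 − 249), so p ≈ 100×(180 − 249)/(128 − 249) = -6900/-121 = 57.02.
p = 57 reproduces all three channels after rounding.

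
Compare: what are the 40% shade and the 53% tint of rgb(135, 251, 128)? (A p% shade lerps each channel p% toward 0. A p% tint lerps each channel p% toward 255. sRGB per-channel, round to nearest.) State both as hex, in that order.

40% shade:
  R: 135 + 0.4×(0−135) = 135 − 54 = 81 → 81
  G: 251 + 0.4×(0−251) = 251 − 100.4 = 150.6 → 151
  B: 128 + 0.4×(0−128) = 128 − 51.2 = 76.8 → 77
  → #51974D
53% tint:
  R: 135 + 63.6 = 198.6 → 199
  G: 251 + 0.53×(255−251) = 251 + 2.12 = 253.12 → 253
  B: 128 + 67.31 = 195.31 → 195
  → #C7FDC3

#51974D, #C7FDC3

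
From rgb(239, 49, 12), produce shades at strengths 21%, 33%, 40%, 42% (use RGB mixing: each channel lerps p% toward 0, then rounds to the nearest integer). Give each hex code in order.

21%: (239 − 50.19 = 188.81→189, 49 − 10.29 = 38.71→39, 12 − 2.52 = 9.48→9) → #BD2709
33%: (239 − 78.87 = 160.13→160, 49 − 16.17 = 32.83→33, 12 − 3.96 = 8.04→8) → #A02108
40%: (239 − 95.6 = 143.4→143, 49 − 19.6 = 29.4→29, 12 − 4.8 = 7.2→7) → #8F1D07
42%: (239 − 100.38 = 138.62→139, 49 − 20.58 = 28.42→28, 12 − 5.04 = 6.96→7) → #8B1C07

#BD2709, #A02108, #8F1D07, #8B1C07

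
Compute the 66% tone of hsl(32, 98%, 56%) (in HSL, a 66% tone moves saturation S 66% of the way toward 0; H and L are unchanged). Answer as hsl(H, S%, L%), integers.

S moves 66% from 98 toward 0: 98 − 64.68 = 33.32 → 33.
H and L are unchanged.

hsl(32, 33%, 56%)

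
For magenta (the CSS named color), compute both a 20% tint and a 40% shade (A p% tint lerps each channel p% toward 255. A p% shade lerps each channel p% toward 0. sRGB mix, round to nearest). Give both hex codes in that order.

#FF33FF, #990099

CSS magenta is rgb(255, 0, 255).
20% tint:
  R: 255 + 0 = 255 → 255
  G: 0 + 51 = 51 → 51
  B: 255 + 0.2×(255−255) = 255 + 0 = 255 → 255
  → #FF33FF
40% shade:
  R: 255 + 0.4×(0−255) = 255 − 102 = 153 → 153
  G: 0 + 0.4×(0−0) = 0 + 0 = 0 → 0
  B: 255 − 102 = 153 → 153
  → #990099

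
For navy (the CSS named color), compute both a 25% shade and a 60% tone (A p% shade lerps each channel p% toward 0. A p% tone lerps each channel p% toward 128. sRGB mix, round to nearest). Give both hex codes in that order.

#000060, #4D4D80

CSS navy is rgb(0, 0, 128).
25% shade:
  R: 0 + 0 = 0 → 0
  G: 0 + 0.25×(0−0) = 0 + 0 = 0 → 0
  B: 128 + 0.25×(0−128) = 128 − 32 = 96 → 96
  → #000060
60% tone:
  R: 0 + 0.6×(128−0) = 0 + 76.8 = 76.8 → 77
  G: 0 + 0.6×(128−0) = 0 + 76.8 = 76.8 → 77
  B: 128 + 0 = 128 → 128
  → #4D4D80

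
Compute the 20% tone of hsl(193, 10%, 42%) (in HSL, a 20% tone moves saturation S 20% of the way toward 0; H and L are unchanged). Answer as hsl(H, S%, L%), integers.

S moves 20% from 10 toward 0: 10 − 2 = 8 → 8.
H and L are unchanged.

hsl(193, 8%, 42%)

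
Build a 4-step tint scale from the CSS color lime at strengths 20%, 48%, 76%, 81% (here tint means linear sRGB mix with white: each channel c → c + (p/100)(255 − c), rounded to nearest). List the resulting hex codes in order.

CSS lime is rgb(0, 255, 0).
20%: (0 + 51 = 51→51, 255→255, 0 + 51 = 51→51) → #33FF33
48%: (0 + 122.4 = 122.4→122, 255→255, 0 + 122.4 = 122.4→122) → #7AFF7A
76%: (0 + 193.8 = 193.8→194, 255→255, 0 + 193.8 = 193.8→194) → #C2FFC2
81%: (0 + 206.55 = 206.55→207, 255→255, 0 + 206.55 = 206.55→207) → #CFFFCF

#33FF33, #7AFF7A, #C2FFC2, #CFFFCF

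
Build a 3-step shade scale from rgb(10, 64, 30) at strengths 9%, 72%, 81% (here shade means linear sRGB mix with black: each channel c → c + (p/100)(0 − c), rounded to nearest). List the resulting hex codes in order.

#093A1B, #031208, #020C06

9%: (10 − 0.9 = 9.1→9, 64 − 5.76 = 58.24→58, 30 − 2.7 = 27.3→27) → #093A1B
72%: (10 − 7.2 = 2.8→3, 64 − 46.08 = 17.92→18, 30 − 21.6 = 8.4→8) → #031208
81%: (10 − 8.1 = 1.9→2, 64 − 51.84 = 12.16→12, 30 − 24.3 = 5.7→6) → #020C06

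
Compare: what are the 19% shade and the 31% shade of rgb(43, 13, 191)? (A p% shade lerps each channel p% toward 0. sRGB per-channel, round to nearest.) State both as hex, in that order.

#230b9b, #1e0984

19% shade:
  R: 43 + 0.19×(0−43) = 43 − 8.17 = 34.83 → 35
  G: 13 − 2.47 = 10.53 → 11
  B: 191 + 0.19×(0−191) = 191 − 36.29 = 154.71 → 155
  → #230b9b
31% shade:
  R: 43 + 0.31×(0−43) = 43 − 13.33 = 29.67 → 30
  G: 13 + 0.31×(0−13) = 13 − 4.03 = 8.97 → 9
  B: 191 − 59.21 = 131.79 → 132
  → #1e0984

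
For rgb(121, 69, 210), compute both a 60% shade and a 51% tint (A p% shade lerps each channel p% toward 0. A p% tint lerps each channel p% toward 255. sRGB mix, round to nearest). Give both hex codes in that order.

#301C54, #BDA4E9

60% shade:
  R: 121 + 0.6×(0−121) = 121 − 72.6 = 48.4 → 48
  G: 69 + 0.6×(0−69) = 69 − 41.4 = 27.6 → 28
  B: 210 − 126 = 84 → 84
  → #301C54
51% tint:
  R: 121 + 0.51×(255−121) = 121 + 68.34 = 189.34 → 189
  G: 69 + 0.51×(255−69) = 69 + 94.86 = 163.86 → 164
  B: 210 + 0.51×(255−210) = 210 + 22.95 = 232.95 → 233
  → #BDA4E9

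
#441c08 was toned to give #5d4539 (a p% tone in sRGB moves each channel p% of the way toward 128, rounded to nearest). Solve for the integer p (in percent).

41%

#441c08 is rgb(68, 28, 8); #5d4539 is rgb(93, 69, 57).
On the B channel (widest range): 57 ≈ 8 + (p/100)(128 − 8), so p ≈ 100×(57 − 8)/(128 − 8) = 4900/120 = 40.83.
p = 41 reproduces all three channels after rounding.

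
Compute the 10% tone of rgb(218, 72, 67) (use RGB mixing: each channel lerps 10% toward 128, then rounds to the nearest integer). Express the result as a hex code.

Lerp each channel 10% toward 128:
  R: 218 − 9 = 209 → 209
  G: 72 + 5.6 = 77.6 → 78
  B: 67 + 6.1 = 73.1 → 73
rgb(209, 78, 73) = #D14E49.

#D14E49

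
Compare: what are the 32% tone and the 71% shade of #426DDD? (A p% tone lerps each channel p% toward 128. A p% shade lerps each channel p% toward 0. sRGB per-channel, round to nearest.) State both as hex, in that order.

#426DDD is rgb(66, 109, 221).
32% tone:
  R: 66 + 19.84 = 85.84 → 86
  G: 109 + 6.08 = 115.08 → 115
  B: 221 − 29.76 = 191.24 → 191
  → #5673BF
71% shade:
  R: 66 − 46.86 = 19.14 → 19
  G: 109 + 0.71×(0−109) = 109 − 77.39 = 31.61 → 32
  B: 221 + 0.71×(0−221) = 221 − 156.91 = 64.09 → 64
  → #132040

#5673BF, #132040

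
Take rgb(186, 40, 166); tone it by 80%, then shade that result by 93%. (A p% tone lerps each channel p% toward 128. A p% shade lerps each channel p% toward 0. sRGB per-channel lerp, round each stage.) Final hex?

Per channel, c → c + 0.8(128 − c):
  R: 186 − 46.4 = 139.6 → 140
  G: 40 + 70.4 = 110.4 → 110
  B: 166 + 0.8×(128−166) = 166 − 30.4 = 135.6 → 136
After the tone: rgb(140, 110, 136) = #8c6e88.
A 93% shade moves each channel 93% toward 0:
  R: 140 − 130.2 = 9.8 → 10
  G: 110 − 102.3 = 7.7 → 8
  B: 136 − 126.48 = 9.52 → 10
rgb(10, 8, 10) = #0a080a.

#0a080a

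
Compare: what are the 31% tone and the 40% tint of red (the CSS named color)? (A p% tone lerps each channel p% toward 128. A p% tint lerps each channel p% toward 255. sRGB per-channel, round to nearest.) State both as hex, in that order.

CSS red is rgb(255, 0, 0).
31% tone:
  R: 255 − 39.37 = 215.63 → 216
  G: 0 + 0.31×(128−0) = 0 + 39.68 = 39.68 → 40
  B: 0 + 0.31×(128−0) = 0 + 39.68 = 39.68 → 40
  → #d82828
40% tint:
  R: 255 + 0.4×(255−255) = 255 + 0 = 255 → 255
  G: 0 + 102 = 102 → 102
  B: 0 + 0.4×(255−0) = 0 + 102 = 102 → 102
  → #ff6666

#d82828, #ff6666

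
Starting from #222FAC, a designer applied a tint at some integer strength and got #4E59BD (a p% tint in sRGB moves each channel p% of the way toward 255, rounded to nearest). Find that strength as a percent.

#222FAC is rgb(34, 47, 172); #4E59BD is rgb(78, 89, 189).
On the R channel (widest range): 78 ≈ 34 + (p/100)(255 − 34), so p ≈ 100×(78 − 34)/(255 − 34) = 4400/221 = 19.91.
p = 20 reproduces all three channels after rounding.

20%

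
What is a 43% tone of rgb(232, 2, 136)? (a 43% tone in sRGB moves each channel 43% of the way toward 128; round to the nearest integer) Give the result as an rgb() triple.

rgb(187, 56, 133)

A 43% tone moves each channel 43% toward 128:
  R: 232 + 0.43×(128−232) = 232 − 44.72 = 187.28 → 187
  G: 2 + 0.43×(128−2) = 2 + 54.18 = 56.18 → 56
  B: 136 − 3.44 = 132.56 → 133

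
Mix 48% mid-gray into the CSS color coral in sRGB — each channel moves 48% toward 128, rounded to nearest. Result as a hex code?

#C27F67

CSS coral is rgb(255, 127, 80).
Per channel, c → c + 0.48(128 − c):
  R: 255 − 60.96 = 194.04 → 194
  G: 127 + 0.48×(128−127) = 127 + 0.48 = 127.48 → 127
  B: 80 + 0.48×(128−80) = 80 + 23.04 = 103.04 → 103
rgb(194, 127, 103) = #C27F67.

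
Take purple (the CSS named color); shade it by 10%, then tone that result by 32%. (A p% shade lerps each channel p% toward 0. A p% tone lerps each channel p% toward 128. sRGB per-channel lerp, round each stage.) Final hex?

CSS purple is rgb(128, 0, 128).
A 10% shade moves each channel 10% toward 0:
  R: 128 + 0.1×(0−128) = 128 − 12.8 = 115.2 → 115
  G: 0 + 0.1×(0−0) = 0 + 0 = 0 → 0
  B: 128 + 0.1×(0−128) = 128 − 12.8 = 115.2 → 115
After the shade: rgb(115, 0, 115) = #730073.
A 32% tone moves each channel 32% toward 128:
  R: 115 + 0.32×(128−115) = 115 + 4.16 = 119.16 → 119
  G: 0 + 0.32×(128−0) = 0 + 40.96 = 40.96 → 41
  B: 115 + 4.16 = 119.16 → 119
rgb(119, 41, 119) = #772977.

#772977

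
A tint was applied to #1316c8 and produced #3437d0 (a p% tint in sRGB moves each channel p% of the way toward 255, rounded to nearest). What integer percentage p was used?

14%

#1316c8 is rgb(19, 22, 200); #3437d0 is rgb(52, 55, 208).
On the R channel (widest range): 52 ≈ 19 + (p/100)(255 − 19), so p ≈ 100×(52 − 19)/(255 − 19) = 3300/236 = 13.98.
p = 14 reproduces all three channels after rounding.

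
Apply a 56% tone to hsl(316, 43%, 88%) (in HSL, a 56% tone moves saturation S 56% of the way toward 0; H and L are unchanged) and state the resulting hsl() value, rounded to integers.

S moves 56% from 43 toward 0: 43 − 24.08 = 18.92 → 19.
H and L are unchanged.

hsl(316, 19%, 88%)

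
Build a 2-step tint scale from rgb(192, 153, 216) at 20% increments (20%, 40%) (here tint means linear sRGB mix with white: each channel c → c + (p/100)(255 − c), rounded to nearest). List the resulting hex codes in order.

#cdade0, #d9c2e8

20%: (192 + 12.6 = 204.6→205, 153 + 20.4 = 173.4→173, 216 + 7.8 = 223.8→224) → #cdade0
40%: (192 + 25.2 = 217.2→217, 153 + 40.8 = 193.8→194, 216 + 15.6 = 231.6→232) → #d9c2e8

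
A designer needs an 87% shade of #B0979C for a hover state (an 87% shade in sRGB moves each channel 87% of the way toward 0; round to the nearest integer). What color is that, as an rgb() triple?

rgb(23, 20, 20)

#B0979C is rgb(176, 151, 156).
Per channel, c → c + 0.87(0 − c):
  R: 176 + 0.87×(0−176) = 176 − 153.12 = 22.88 → 23
  G: 151 + 0.87×(0−151) = 151 − 131.37 = 19.63 → 20
  B: 156 − 135.72 = 20.28 → 20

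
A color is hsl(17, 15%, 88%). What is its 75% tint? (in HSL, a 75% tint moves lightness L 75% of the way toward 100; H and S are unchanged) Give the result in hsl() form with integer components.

hsl(17, 15%, 97%)

L moves 75% from 88 toward 100: 88 + 9 = 97 → 97.
H and S are unchanged.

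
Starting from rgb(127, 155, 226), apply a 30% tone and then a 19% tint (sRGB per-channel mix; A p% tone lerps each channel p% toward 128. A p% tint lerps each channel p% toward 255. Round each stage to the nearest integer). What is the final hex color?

Lerp each channel 30% toward 128:
  R: 127 + 0.3×(128−127) = 127 + 0.3 = 127.3 → 127
  G: 155 + 0.3×(128−155) = 155 − 8.1 = 146.9 → 147
  B: 226 + 0.3×(128−226) = 226 − 29.4 = 196.6 → 197
After the tone: rgb(127, 147, 197) = #7f93c5.
A 19% tint moves each channel 19% toward 255:
  R: 127 + 24.32 = 151.32 → 151
  G: 147 + 0.19×(255−147) = 147 + 20.52 = 167.52 → 168
  B: 197 + 11.02 = 208.02 → 208
rgb(151, 168, 208) = #97a8d0.

#97a8d0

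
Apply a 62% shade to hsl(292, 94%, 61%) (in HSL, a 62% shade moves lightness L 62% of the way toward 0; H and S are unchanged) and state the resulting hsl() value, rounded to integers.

L moves 62% from 61 toward 0: 61 − 37.82 = 23.18 → 23.
H and S are unchanged.

hsl(292, 94%, 23%)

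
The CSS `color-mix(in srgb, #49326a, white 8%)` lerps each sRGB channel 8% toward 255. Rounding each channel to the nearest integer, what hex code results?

#49326a is rgb(73, 50, 106).
An 8% tint moves each channel 8% toward 255:
  R: 73 + 14.56 = 87.56 → 88
  G: 50 + 16.4 = 66.4 → 66
  B: 106 + 0.08×(255−106) = 106 + 11.92 = 117.92 → 118
rgb(88, 66, 118) = #584276.

#584276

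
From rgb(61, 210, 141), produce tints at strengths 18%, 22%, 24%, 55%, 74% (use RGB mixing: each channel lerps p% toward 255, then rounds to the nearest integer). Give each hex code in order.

18%: (61 + 34.92 = 95.92→96, 210 + 8.1 = 218.1→218, 141 + 20.52 = 161.52→162) → #60daa2
22%: (61 + 42.68 = 103.68→104, 210 + 9.9 = 219.9→220, 141 + 25.08 = 166.08→166) → #68dca6
24%: (61 + 46.56 = 107.56→108, 210 + 10.8 = 220.8→221, 141 + 27.36 = 168.36→168) → #6cdda8
55%: (61 + 106.7 = 167.7→168, 210 + 24.75 = 234.75→235, 141 + 62.7 = 203.7→204) → #a8ebcc
74%: (61 + 143.56 = 204.56→205, 210 + 33.3 = 243.3→243, 141 + 84.36 = 225.36→225) → #cdf3e1

#60daa2, #68dca6, #6cdda8, #a8ebcc, #cdf3e1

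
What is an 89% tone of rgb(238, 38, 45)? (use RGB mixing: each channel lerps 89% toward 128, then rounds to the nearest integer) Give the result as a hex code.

#8c7677

Lerp each channel 89% toward 128:
  R: 238 − 97.9 = 140.1 → 140
  G: 38 + 0.89×(128−38) = 38 + 80.1 = 118.1 → 118
  B: 45 + 0.89×(128−45) = 45 + 73.87 = 118.87 → 119
rgb(140, 118, 119) = #8c7677.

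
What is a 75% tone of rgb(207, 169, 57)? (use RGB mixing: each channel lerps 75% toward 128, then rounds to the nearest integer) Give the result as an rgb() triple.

Lerp each channel 75% toward 128:
  R: 207 − 59.25 = 147.75 → 148
  G: 169 − 30.75 = 138.25 → 138
  B: 57 + 0.75×(128−57) = 57 + 53.25 = 110.25 → 110

rgb(148, 138, 110)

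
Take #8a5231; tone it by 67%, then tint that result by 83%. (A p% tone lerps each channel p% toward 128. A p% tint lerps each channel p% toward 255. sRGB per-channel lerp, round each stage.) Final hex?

#8a5231 is rgb(138, 82, 49).
Lerp each channel 67% toward 128:
  R: 138 − 6.7 = 131.3 → 131
  G: 82 + 30.82 = 112.82 → 113
  B: 49 + 52.93 = 101.93 → 102
After the tone: rgb(131, 113, 102) = #837166.
Per channel, c → c + 0.83(255 − c):
  R: 131 + 0.83×(255−131) = 131 + 102.92 = 233.92 → 234
  G: 113 + 117.86 = 230.86 → 231
  B: 102 + 126.99 = 228.99 → 229
rgb(234, 231, 229) = #eae7e5.

#eae7e5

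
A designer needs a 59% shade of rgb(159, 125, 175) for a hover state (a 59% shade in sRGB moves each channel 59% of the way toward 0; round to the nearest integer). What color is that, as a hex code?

#413348

Per channel, c → c + 0.59(0 − c):
  R: 159 + 0.59×(0−159) = 159 − 93.81 = 65.19 → 65
  G: 125 + 0.59×(0−125) = 125 − 73.75 = 51.25 → 51
  B: 175 + 0.59×(0−175) = 175 − 103.25 = 71.75 → 72
rgb(65, 51, 72) = #413348.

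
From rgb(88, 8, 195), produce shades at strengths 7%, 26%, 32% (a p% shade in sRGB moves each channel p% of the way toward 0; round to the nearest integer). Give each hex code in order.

7%: (88 − 6.16 = 81.84→82, 8 − 0.56 = 7.44→7, 195 − 13.65 = 181.35→181) → #5207B5
26%: (88 − 22.88 = 65.12→65, 8 − 2.08 = 5.92→6, 195 − 50.7 = 144.3→144) → #410690
32%: (88 − 28.16 = 59.84→60, 8 − 2.56 = 5.44→5, 195 − 62.4 = 132.6→133) → #3C0585

#5207B5, #410690, #3C0585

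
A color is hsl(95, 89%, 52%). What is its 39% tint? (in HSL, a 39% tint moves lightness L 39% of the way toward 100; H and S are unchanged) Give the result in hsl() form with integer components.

hsl(95, 89%, 71%)

L moves 39% from 52 toward 100: 52 + 18.72 = 70.72 → 71.
H and S are unchanged.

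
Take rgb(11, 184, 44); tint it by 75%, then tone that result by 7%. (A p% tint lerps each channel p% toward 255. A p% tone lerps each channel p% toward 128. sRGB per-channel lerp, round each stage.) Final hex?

Per channel, c → c + 0.75(255 − c):
  R: 11 + 183 = 194 → 194
  G: 184 + 53.25 = 237.25 → 237
  B: 44 + 158.25 = 202.25 → 202
After the tint: rgb(194, 237, 202) = #C2EDCA.
Lerp each channel 7% toward 128:
  R: 194 + 0.07×(128−194) = 194 − 4.62 = 189.38 → 189
  G: 237 + 0.07×(128−237) = 237 − 7.63 = 229.37 → 229
  B: 202 + 0.07×(128−202) = 202 − 5.18 = 196.82 → 197
rgb(189, 229, 197) = #BDE5C5.

#BDE5C5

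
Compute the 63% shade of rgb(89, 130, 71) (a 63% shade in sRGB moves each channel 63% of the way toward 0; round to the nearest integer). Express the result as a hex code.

#21301a

Lerp each channel 63% toward 0:
  R: 89 + 0.63×(0−89) = 89 − 56.07 = 32.93 → 33
  G: 130 + 0.63×(0−130) = 130 − 81.9 = 48.1 → 48
  B: 71 + 0.63×(0−71) = 71 − 44.73 = 26.27 → 26
rgb(33, 48, 26) = #21301a.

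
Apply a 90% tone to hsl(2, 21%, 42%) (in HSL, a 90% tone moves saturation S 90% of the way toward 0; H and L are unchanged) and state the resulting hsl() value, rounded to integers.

hsl(2, 2%, 42%)

S moves 90% from 21 toward 0: 21 − 18.9 = 2.1 → 2.
H and L are unchanged.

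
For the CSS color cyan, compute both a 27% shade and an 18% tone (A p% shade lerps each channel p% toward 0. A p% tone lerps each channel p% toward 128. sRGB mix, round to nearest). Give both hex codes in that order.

CSS cyan is rgb(0, 255, 255).
27% shade:
  R: 0 + 0.27×(0−0) = 0 + 0 = 0 → 0
  G: 255 − 68.85 = 186.15 → 186
  B: 255 + 0.27×(0−255) = 255 − 68.85 = 186.15 → 186
  → #00BABA
18% tone:
  R: 0 + 0.18×(128−0) = 0 + 23.04 = 23.04 → 23
  G: 255 − 22.86 = 232.14 → 232
  B: 255 − 22.86 = 232.14 → 232
  → #17E8E8

#00BABA, #17E8E8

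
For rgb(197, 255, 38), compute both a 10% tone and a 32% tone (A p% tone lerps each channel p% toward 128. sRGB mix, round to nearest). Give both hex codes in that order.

10% tone:
  R: 197 + 0.1×(128−197) = 197 − 6.9 = 190.1 → 190
  G: 255 + 0.1×(128−255) = 255 − 12.7 = 242.3 → 242
  B: 38 + 9 = 47 → 47
  → #BEF22F
32% tone:
  R: 197 + 0.32×(128−197) = 197 − 22.08 = 174.92 → 175
  G: 255 + 0.32×(128−255) = 255 − 40.64 = 214.36 → 214
  B: 38 + 28.8 = 66.8 → 67
  → #AFD643

#BEF22F, #AFD643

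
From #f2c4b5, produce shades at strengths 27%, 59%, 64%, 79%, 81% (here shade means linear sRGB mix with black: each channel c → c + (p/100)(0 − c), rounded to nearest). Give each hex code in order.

#b18f84, #63504a, #574741, #332926, #2e2522

#f2c4b5 is rgb(242, 196, 181).
27%: (242 − 65.34 = 176.66→177, 196 − 52.92 = 143.08→143, 181 − 48.87 = 132.13→132) → #b18f84
59%: (242 − 142.78 = 99.22→99, 196 − 115.64 = 80.36→80, 181 − 106.79 = 74.21→74) → #63504a
64%: (242 − 154.88 = 87.12→87, 196 − 125.44 = 70.56→71, 181 − 115.84 = 65.16→65) → #574741
79%: (242 − 191.18 = 50.82→51, 196 − 154.84 = 41.16→41, 181 − 142.99 = 38.01→38) → #332926
81%: (242 − 196.02 = 45.98→46, 196 − 158.76 = 37.24→37, 181 − 146.61 = 34.39→34) → #2e2522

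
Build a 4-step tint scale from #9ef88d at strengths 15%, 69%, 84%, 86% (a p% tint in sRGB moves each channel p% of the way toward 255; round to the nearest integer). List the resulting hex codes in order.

#adf99e, #e1fddc, #effeed, #f1feef

#9ef88d is rgb(158, 248, 141).
15%: (158 + 14.55 = 172.55→173, 248 + 1.05 = 249.05→249, 141 + 17.1 = 158.1→158) → #adf99e
69%: (158 + 66.93 = 224.93→225, 248 + 4.83 = 252.83→253, 141 + 78.66 = 219.66→220) → #e1fddc
84%: (158 + 81.48 = 239.48→239, 248 + 5.88 = 253.88→254, 141 + 95.76 = 236.76→237) → #effeed
86%: (158 + 83.42 = 241.42→241, 248 + 6.02 = 254.02→254, 141 + 98.04 = 239.04→239) → #f1feef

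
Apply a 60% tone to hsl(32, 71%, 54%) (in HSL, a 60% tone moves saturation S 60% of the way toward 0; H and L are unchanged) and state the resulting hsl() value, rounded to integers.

hsl(32, 28%, 54%)

S moves 60% from 71 toward 0: 71 − 42.6 = 28.4 → 28.
H and L are unchanged.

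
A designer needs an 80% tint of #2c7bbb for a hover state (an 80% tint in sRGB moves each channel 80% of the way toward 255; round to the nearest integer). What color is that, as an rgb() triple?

rgb(213, 229, 241)

#2c7bbb is rgb(44, 123, 187).
An 80% tint moves each channel 80% toward 255:
  R: 44 + 0.8×(255−44) = 44 + 168.8 = 212.8 → 213
  G: 123 + 0.8×(255−123) = 123 + 105.6 = 228.6 → 229
  B: 187 + 0.8×(255−187) = 187 + 54.4 = 241.4 → 241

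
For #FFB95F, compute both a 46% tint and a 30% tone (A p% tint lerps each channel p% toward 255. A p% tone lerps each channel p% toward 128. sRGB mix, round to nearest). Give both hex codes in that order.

#FFB95F is rgb(255, 185, 95).
46% tint:
  R: 255 + 0.46×(255−255) = 255 + 0 = 255 → 255
  G: 185 + 32.2 = 217.2 → 217
  B: 95 + 0.46×(255−95) = 95 + 73.6 = 168.6 → 169
  → #FFD9A9
30% tone:
  R: 255 + 0.3×(128−255) = 255 − 38.1 = 216.9 → 217
  G: 185 − 17.1 = 167.9 → 168
  B: 95 + 9.9 = 104.9 → 105
  → #D9A869

#FFD9A9, #D9A869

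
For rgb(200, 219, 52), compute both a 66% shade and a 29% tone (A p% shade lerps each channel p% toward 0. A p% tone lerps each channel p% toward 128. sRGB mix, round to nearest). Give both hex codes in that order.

#444a12, #b3c14a

66% shade:
  R: 200 + 0.66×(0−200) = 200 − 132 = 68 → 68
  G: 219 − 144.54 = 74.46 → 74
  B: 52 − 34.32 = 17.68 → 18
  → #444a12
29% tone:
  R: 200 − 20.88 = 179.12 → 179
  G: 219 + 0.29×(128−219) = 219 − 26.39 = 192.61 → 193
  B: 52 + 0.29×(128−52) = 52 + 22.04 = 74.04 → 74
  → #b3c14a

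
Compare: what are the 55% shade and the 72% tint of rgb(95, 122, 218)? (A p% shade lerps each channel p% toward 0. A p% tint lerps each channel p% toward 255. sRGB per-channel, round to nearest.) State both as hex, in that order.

#2B3762, #D2DAF5

55% shade:
  R: 95 + 0.55×(0−95) = 95 − 52.25 = 42.75 → 43
  G: 122 + 0.55×(0−122) = 122 − 67.1 = 54.9 → 55
  B: 218 − 119.9 = 98.1 → 98
  → #2B3762
72% tint:
  R: 95 + 115.2 = 210.2 → 210
  G: 122 + 95.76 = 217.76 → 218
  B: 218 + 0.72×(255−218) = 218 + 26.64 = 244.64 → 245
  → #D2DAF5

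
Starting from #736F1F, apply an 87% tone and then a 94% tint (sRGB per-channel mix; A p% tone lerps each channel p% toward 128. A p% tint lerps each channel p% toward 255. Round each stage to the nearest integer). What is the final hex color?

#736F1F is rgb(115, 111, 31).
Lerp each channel 87% toward 128:
  R: 115 + 0.87×(128−115) = 115 + 11.31 = 126.31 → 126
  G: 111 + 0.87×(128−111) = 111 + 14.79 = 125.79 → 126
  B: 31 + 0.87×(128−31) = 31 + 84.39 = 115.39 → 115
After the tone: rgb(126, 126, 115) = #7E7E73.
A 94% tint moves each channel 94% toward 255:
  R: 126 + 0.94×(255−126) = 126 + 121.26 = 247.26 → 247
  G: 126 + 0.94×(255−126) = 126 + 121.26 = 247.26 → 247
  B: 115 + 131.6 = 246.6 → 247
rgb(247, 247, 247) = #F7F7F7.

#F7F7F7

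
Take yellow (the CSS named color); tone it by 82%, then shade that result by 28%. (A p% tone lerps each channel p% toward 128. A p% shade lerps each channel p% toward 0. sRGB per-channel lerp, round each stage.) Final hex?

CSS yellow is rgb(255, 255, 0).
Per channel, c → c + 0.82(128 − c):
  R: 255 − 104.14 = 150.86 → 151
  G: 255 + 0.82×(128−255) = 255 − 104.14 = 150.86 → 151
  B: 0 + 104.96 = 104.96 → 105
After the tone: rgb(151, 151, 105) = #979769.
A 28% shade moves each channel 28% toward 0:
  R: 151 + 0.28×(0−151) = 151 − 42.28 = 108.72 → 109
  G: 151 − 42.28 = 108.72 → 109
  B: 105 − 29.4 = 75.6 → 76
rgb(109, 109, 76) = #6d6d4c.

#6d6d4c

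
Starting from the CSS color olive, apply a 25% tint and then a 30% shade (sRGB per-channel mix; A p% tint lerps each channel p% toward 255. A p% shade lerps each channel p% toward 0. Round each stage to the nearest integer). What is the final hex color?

#70702D

CSS olive is rgb(128, 128, 0).
A 25% tint moves each channel 25% toward 255:
  R: 128 + 31.75 = 159.75 → 160
  G: 128 + 0.25×(255−128) = 128 + 31.75 = 159.75 → 160
  B: 0 + 0.25×(255−0) = 0 + 63.75 = 63.75 → 64
After the tint: rgb(160, 160, 64) = #A0A040.
A 30% shade moves each channel 30% toward 0:
  R: 160 + 0.3×(0−160) = 160 − 48 = 112 → 112
  G: 160 − 48 = 112 → 112
  B: 64 + 0.3×(0−64) = 64 − 19.2 = 44.8 → 45
rgb(112, 112, 45) = #70702D.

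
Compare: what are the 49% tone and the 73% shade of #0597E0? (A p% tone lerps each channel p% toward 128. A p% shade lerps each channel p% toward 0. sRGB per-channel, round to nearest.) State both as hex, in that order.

#0597E0 is rgb(5, 151, 224).
49% tone:
  R: 5 + 60.27 = 65.27 → 65
  G: 151 − 11.27 = 139.73 → 140
  B: 224 − 47.04 = 176.96 → 177
  → #418CB1
73% shade:
  R: 5 − 3.65 = 1.35 → 1
  G: 151 + 0.73×(0−151) = 151 − 110.23 = 40.77 → 41
  B: 224 + 0.73×(0−224) = 224 − 163.52 = 60.48 → 60
  → #01293C

#418CB1, #01293C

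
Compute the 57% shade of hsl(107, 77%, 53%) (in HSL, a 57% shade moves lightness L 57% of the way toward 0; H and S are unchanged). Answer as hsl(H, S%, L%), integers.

hsl(107, 77%, 23%)

L moves 57% from 53 toward 0: 53 − 30.21 = 22.79 → 23.
H and S are unchanged.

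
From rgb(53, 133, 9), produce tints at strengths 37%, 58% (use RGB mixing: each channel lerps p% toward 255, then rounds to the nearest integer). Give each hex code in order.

37%: (53 + 74.74 = 127.74→128, 133 + 45.14 = 178.14→178, 9 + 91.02 = 100.02→100) → #80b264
58%: (53 + 117.16 = 170.16→170, 133 + 70.76 = 203.76→204, 9 + 142.68 = 151.68→152) → #aacc98

#80b264, #aacc98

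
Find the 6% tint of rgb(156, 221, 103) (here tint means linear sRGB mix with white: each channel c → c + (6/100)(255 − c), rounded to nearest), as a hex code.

Per channel, c → c + 0.06(255 − c):
  R: 156 + 0.06×(255−156) = 156 + 5.94 = 161.94 → 162
  G: 221 + 0.06×(255−221) = 221 + 2.04 = 223.04 → 223
  B: 103 + 9.12 = 112.12 → 112
rgb(162, 223, 112) = #a2df70.

#a2df70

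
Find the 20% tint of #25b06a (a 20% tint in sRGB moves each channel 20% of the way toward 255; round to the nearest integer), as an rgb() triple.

#25b06a is rgb(37, 176, 106).
A 20% tint moves each channel 20% toward 255:
  R: 37 + 43.6 = 80.6 → 81
  G: 176 + 15.8 = 191.8 → 192
  B: 106 + 0.2×(255−106) = 106 + 29.8 = 135.8 → 136

rgb(81, 192, 136)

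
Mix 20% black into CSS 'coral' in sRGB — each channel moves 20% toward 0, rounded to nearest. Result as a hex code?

CSS coral is rgb(255, 127, 80).
Per channel, c → c + 0.2(0 − c):
  R: 255 + 0.2×(0−255) = 255 − 51 = 204 → 204
  G: 127 + 0.2×(0−127) = 127 − 25.4 = 101.6 → 102
  B: 80 + 0.2×(0−80) = 80 − 16 = 64 → 64
rgb(204, 102, 64) = #CC6640.

#CC6640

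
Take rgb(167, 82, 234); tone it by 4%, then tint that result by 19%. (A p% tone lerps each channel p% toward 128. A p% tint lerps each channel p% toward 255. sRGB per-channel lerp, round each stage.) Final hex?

Lerp each channel 4% toward 128:
  R: 167 + 0.04×(128−167) = 167 − 1.56 = 165.44 → 165
  G: 82 + 0.04×(128−82) = 82 + 1.84 = 83.84 → 84
  B: 234 + 0.04×(128−234) = 234 − 4.24 = 229.76 → 230
After the tone: rgb(165, 84, 230) = #a554e6.
Per channel, c → c + 0.19(255 − c):
  R: 165 + 0.19×(255−165) = 165 + 17.1 = 182.1 → 182
  G: 84 + 32.49 = 116.49 → 116
  B: 230 + 4.75 = 234.75 → 235
rgb(182, 116, 235) = #b674eb.

#b674eb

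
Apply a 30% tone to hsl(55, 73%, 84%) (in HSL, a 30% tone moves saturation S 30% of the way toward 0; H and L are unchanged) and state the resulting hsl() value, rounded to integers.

hsl(55, 51%, 84%)

S moves 30% from 73 toward 0: 73 − 21.9 = 51.1 → 51.
H and L are unchanged.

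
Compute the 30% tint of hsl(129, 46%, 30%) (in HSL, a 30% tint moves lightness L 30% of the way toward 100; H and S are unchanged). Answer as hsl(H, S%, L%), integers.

L moves 30% from 30 toward 100: 30 + 21 = 51 → 51.
H and S are unchanged.

hsl(129, 46%, 51%)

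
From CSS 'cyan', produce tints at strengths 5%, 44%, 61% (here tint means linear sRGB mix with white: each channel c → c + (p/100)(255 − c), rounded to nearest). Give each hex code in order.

CSS cyan is rgb(0, 255, 255).
5%: (0 + 12.75 = 12.75→13, 255→255, 255→255) → #0DFFFF
44%: (0 + 112.2 = 112.2→112, 255→255, 255→255) → #70FFFF
61%: (0 + 155.55 = 155.55→156, 255→255, 255→255) → #9CFFFF

#0DFFFF, #70FFFF, #9CFFFF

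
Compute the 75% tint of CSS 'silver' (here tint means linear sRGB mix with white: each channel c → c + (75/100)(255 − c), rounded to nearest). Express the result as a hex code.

CSS silver is rgb(192, 192, 192).
A 75% tint moves each channel 75% toward 255:
  R: 192 + 0.75×(255−192) = 192 + 47.25 = 239.25 → 239
  G: 192 + 0.75×(255−192) = 192 + 47.25 = 239.25 → 239
  B: 192 + 0.75×(255−192) = 192 + 47.25 = 239.25 → 239
rgb(239, 239, 239) = #EFEFEF.

#EFEFEF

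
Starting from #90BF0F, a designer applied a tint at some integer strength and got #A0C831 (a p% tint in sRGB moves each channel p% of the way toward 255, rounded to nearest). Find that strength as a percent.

#90BF0F is rgb(144, 191, 15); #A0C831 is rgb(160, 200, 49).
On the B channel (widest range): 49 ≈ 15 + (p/100)(255 − 15), so p ≈ 100×(49 − 15)/(255 − 15) = 3400/240 = 14.17.
p = 14 reproduces all three channels after rounding.

14%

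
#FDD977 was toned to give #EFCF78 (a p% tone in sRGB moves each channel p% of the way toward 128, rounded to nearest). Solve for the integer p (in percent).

#FDD977 is rgb(253, 217, 119); #EFCF78 is rgb(239, 207, 120).
On the R channel (widest range): 239 ≈ 253 + (p/100)(128 − 253), so p ≈ 100×(239 − 253)/(128 − 253) = -1400/-125 = 11.20.
p = 11 reproduces all three channels after rounding.

11%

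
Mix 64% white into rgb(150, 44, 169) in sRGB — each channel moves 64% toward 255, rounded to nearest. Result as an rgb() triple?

Lerp each channel 64% toward 255:
  R: 150 + 0.64×(255−150) = 150 + 67.2 = 217.2 → 217
  G: 44 + 0.64×(255−44) = 44 + 135.04 = 179.04 → 179
  B: 169 + 55.04 = 224.04 → 224

rgb(217, 179, 224)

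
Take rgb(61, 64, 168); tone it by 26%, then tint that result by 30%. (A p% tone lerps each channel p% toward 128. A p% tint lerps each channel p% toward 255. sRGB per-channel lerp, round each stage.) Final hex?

#8385bb

Per channel, c → c + 0.26(128 − c):
  R: 61 + 0.26×(128−61) = 61 + 17.42 = 78.42 → 78
  G: 64 + 16.64 = 80.64 → 81
  B: 168 + 0.26×(128−168) = 168 − 10.4 = 157.6 → 158
After the tone: rgb(78, 81, 158) = #4e519e.
Lerp each channel 30% toward 255:
  R: 78 + 53.1 = 131.1 → 131
  G: 81 + 52.2 = 133.2 → 133
  B: 158 + 0.3×(255−158) = 158 + 29.1 = 187.1 → 187
rgb(131, 133, 187) = #8385bb.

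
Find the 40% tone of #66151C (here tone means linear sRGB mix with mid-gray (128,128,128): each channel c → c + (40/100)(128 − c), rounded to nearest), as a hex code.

#704044

#66151C is rgb(102, 21, 28).
A 40% tone moves each channel 40% toward 128:
  R: 102 + 0.4×(128−102) = 102 + 10.4 = 112.4 → 112
  G: 21 + 0.4×(128−21) = 21 + 42.8 = 63.8 → 64
  B: 28 + 0.4×(128−28) = 28 + 40 = 68 → 68
rgb(112, 64, 68) = #704044.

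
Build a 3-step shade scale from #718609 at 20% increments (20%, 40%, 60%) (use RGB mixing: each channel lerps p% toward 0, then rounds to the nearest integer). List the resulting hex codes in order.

#5A6B07, #445005, #2D3604

#718609 is rgb(113, 134, 9).
20%: (113 − 22.6 = 90.4→90, 134 − 26.8 = 107.2→107, 9 − 1.8 = 7.2→7) → #5A6B07
40%: (113 − 45.2 = 67.8→68, 134 − 53.6 = 80.4→80, 9 − 3.6 = 5.4→5) → #445005
60%: (113 − 67.8 = 45.2→45, 134 − 80.4 = 53.6→54, 9 − 5.4 = 3.6→4) → #2D3604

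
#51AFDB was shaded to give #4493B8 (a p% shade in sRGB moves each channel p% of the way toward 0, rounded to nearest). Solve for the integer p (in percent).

16%

#51AFDB is rgb(81, 175, 219); #4493B8 is rgb(68, 147, 184).
On the B channel (widest range): 184 ≈ 219 + (p/100)(0 − 219), so p ≈ 100×(184 − 219)/(0 − 219) = -3500/-219 = 15.98.
p = 16 reproduces all three channels after rounding.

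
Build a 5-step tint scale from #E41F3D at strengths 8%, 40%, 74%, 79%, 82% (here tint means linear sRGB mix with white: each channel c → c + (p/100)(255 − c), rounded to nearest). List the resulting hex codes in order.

#E41F3D is rgb(228, 31, 61).
8%: (228 + 2.16 = 230.16→230, 31 + 17.92 = 48.92→49, 61 + 15.52 = 76.52→77) → #E6314D
40%: (228 + 10.8 = 238.8→239, 31 + 89.6 = 120.6→121, 61 + 77.6 = 138.6→139) → #EF798B
74%: (228 + 19.98 = 247.98→248, 31 + 165.76 = 196.76→197, 61 + 143.56 = 204.56→205) → #F8C5CD
79%: (228 + 21.33 = 249.33→249, 31 + 176.96 = 207.96→208, 61 + 153.26 = 214.26→214) → #F9D0D6
82%: (228 + 22.14 = 250.14→250, 31 + 183.68 = 214.68→215, 61 + 159.08 = 220.08→220) → #FAD7DC

#E6314D, #EF798B, #F8C5CD, #F9D0D6, #FAD7DC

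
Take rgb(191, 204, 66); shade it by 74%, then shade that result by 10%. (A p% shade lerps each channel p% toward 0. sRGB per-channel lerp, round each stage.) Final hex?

#2d300f

Per channel, c → c + 0.74(0 − c):
  R: 191 − 141.34 = 49.66 → 50
  G: 204 + 0.74×(0−204) = 204 − 150.96 = 53.04 → 53
  B: 66 + 0.74×(0−66) = 66 − 48.84 = 17.16 → 17
After the shade: rgb(50, 53, 17) = #323511.
A 10% shade moves each channel 10% toward 0:
  R: 50 + 0.1×(0−50) = 50 − 5 = 45 → 45
  G: 53 − 5.3 = 47.7 → 48
  B: 17 + 0.1×(0−17) = 17 − 1.7 = 15.3 → 15
rgb(45, 48, 15) = #2d300f.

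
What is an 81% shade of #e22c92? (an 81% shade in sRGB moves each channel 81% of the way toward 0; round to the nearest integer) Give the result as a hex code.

#e22c92 is rgb(226, 44, 146).
An 81% shade moves each channel 81% toward 0:
  R: 226 − 183.06 = 42.94 → 43
  G: 44 + 0.81×(0−44) = 44 − 35.64 = 8.36 → 8
  B: 146 + 0.81×(0−146) = 146 − 118.26 = 27.74 → 28
rgb(43, 8, 28) = #2b081c.

#2b081c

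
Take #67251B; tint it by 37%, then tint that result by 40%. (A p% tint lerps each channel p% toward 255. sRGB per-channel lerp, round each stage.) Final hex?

#67251B is rgb(103, 37, 27).
Lerp each channel 37% toward 255:
  R: 103 + 0.37×(255−103) = 103 + 56.24 = 159.24 → 159
  G: 37 + 80.66 = 117.66 → 118
  B: 27 + 0.37×(255−27) = 27 + 84.36 = 111.36 → 111
After the tint: rgb(159, 118, 111) = #9F766F.
Lerp each channel 40% toward 255:
  R: 159 + 38.4 = 197.4 → 197
  G: 118 + 0.4×(255−118) = 118 + 54.8 = 172.8 → 173
  B: 111 + 0.4×(255−111) = 111 + 57.6 = 168.6 → 169
rgb(197, 173, 169) = #C5ADA9.

#C5ADA9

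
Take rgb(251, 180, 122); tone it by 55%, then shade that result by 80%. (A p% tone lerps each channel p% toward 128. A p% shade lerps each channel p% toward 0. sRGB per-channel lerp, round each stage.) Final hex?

Per channel, c → c + 0.55(128 − c):
  R: 251 − 67.65 = 183.35 → 183
  G: 180 + 0.55×(128−180) = 180 − 28.6 = 151.4 → 151
  B: 122 + 0.55×(128−122) = 122 + 3.3 = 125.3 → 125
After the tone: rgb(183, 151, 125) = #b7977d.
An 80% shade moves each channel 80% toward 0:
  R: 183 + 0.8×(0−183) = 183 − 146.4 = 36.6 → 37
  G: 151 − 120.8 = 30.2 → 30
  B: 125 − 100 = 25 → 25
rgb(37, 30, 25) = #251e19.

#251e19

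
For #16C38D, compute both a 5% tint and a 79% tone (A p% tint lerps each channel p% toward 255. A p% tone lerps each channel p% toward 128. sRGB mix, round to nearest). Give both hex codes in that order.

#16C38D is rgb(22, 195, 141).
5% tint:
  R: 22 + 11.65 = 33.65 → 34
  G: 195 + 0.05×(255−195) = 195 + 3 = 198 → 198
  B: 141 + 0.05×(255−141) = 141 + 5.7 = 146.7 → 147
  → #22C693
79% tone:
  R: 22 + 83.74 = 105.74 → 106
  G: 195 + 0.79×(128−195) = 195 − 52.93 = 142.07 → 142
  B: 141 − 10.27 = 130.73 → 131
  → #6A8E83

#22C693, #6A8E83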